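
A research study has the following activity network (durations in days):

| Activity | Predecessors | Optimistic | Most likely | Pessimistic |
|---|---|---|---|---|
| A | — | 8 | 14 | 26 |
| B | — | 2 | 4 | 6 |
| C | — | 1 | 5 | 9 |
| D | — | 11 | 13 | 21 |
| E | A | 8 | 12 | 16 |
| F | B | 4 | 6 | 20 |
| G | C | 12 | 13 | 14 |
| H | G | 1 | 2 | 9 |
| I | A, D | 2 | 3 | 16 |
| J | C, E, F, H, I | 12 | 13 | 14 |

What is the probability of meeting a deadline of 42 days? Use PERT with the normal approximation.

te_A = (8 + 4·14 + 26)/6 = 90/6 = 15; σ²_A = ((26−8)/6)² = 9.000
te_B = (2 + 4·4 + 6)/6 = 24/6 = 4; σ²_B = ((6−2)/6)² = 0.444
te_C = (1 + 4·5 + 9)/6 = 30/6 = 5; σ²_C = ((9−1)/6)² = 1.778
te_D = (11 + 4·13 + 21)/6 = 84/6 = 14; σ²_D = ((21−11)/6)² = 2.778
te_E = (8 + 4·12 + 16)/6 = 72/6 = 12; σ²_E = ((16−8)/6)² = 1.778
te_F = (4 + 4·6 + 20)/6 = 48/6 = 8; σ²_F = ((20−4)/6)² = 7.111
te_G = (12 + 4·13 + 14)/6 = 78/6 = 13; σ²_G = ((14−12)/6)² = 0.111
te_H = (1 + 4·2 + 9)/6 = 18/6 = 3; σ²_H = ((9−1)/6)² = 1.778
te_I = (2 + 4·3 + 16)/6 = 30/6 = 5; σ²_I = ((16−2)/6)² = 5.444
te_J = (12 + 4·13 + 14)/6 = 78/6 = 13; σ²_J = ((14−12)/6)² = 0.111

Forward pass:
ES_A = 0; EF_A = 15
ES_B = 0; EF_B = 4
ES_C = 0; EF_C = 5
ES_D = 0; EF_D = 14
ES_E = 15; EF_E = 15+12 = 27
ES_F = 4; EF_F = 4+8 = 12
ES_G = 5; EF_G = 5+13 = 18
ES_H = 18; EF_H = 18+3 = 21
ES_I = max(EF_A=15, EF_D=14) = 15; EF_I = 15+5 = 20
ES_J = max(EF_C=5, EF_E=27, EF_F=12, EF_H=21, EF_I=20) = 27; EF_J = 27+13 = 40
Expected project duration μ = 40 days. Critical path: A → E → J.

Variance along critical path = 9.000 + 1.778 + 0.111 = 10.889; σ = √10.889 = 3.300 days.
Z = (42 − 40) / 3.300 = 0.606
P(T ≤ 42) = Φ(0.606) ≈ 0.728

0.728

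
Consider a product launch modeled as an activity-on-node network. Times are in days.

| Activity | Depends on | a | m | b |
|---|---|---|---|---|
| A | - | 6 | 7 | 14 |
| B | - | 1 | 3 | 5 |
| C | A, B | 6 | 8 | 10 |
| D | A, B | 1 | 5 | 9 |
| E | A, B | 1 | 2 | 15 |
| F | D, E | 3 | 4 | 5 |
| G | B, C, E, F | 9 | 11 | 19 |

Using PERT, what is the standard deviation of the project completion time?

2.54 days

te_A = (6 + 4·7 + 14)/6 = 48/6 = 8; σ²_A = ((14−6)/6)² = 1.778
te_B = (1 + 4·3 + 5)/6 = 18/6 = 3; σ²_B = ((5−1)/6)² = 0.444
te_C = (6 + 4·8 + 10)/6 = 48/6 = 8; σ²_C = ((10−6)/6)² = 0.444
te_D = (1 + 4·5 + 9)/6 = 30/6 = 5; σ²_D = ((9−1)/6)² = 1.778
te_E = (1 + 4·2 + 15)/6 = 24/6 = 4; σ²_E = ((15−1)/6)² = 5.444
te_F = (3 + 4·4 + 5)/6 = 24/6 = 4; σ²_F = ((5−3)/6)² = 0.111
te_G = (9 + 4·11 + 19)/6 = 72/6 = 12; σ²_G = ((19−9)/6)² = 2.778

Forward pass:
ES_A = 0; EF_A = 8
ES_B = 0; EF_B = 3
ES_C = max(EF_A=8, EF_B=3) = 8; EF_C = 8+8 = 16
ES_D = max(EF_A=8, EF_B=3) = 8; EF_D = 8+5 = 13
ES_E = max(EF_A=8, EF_B=3) = 8; EF_E = 8+4 = 12
ES_F = max(EF_D=13, EF_E=12) = 13; EF_F = 13+4 = 17
ES_G = max(EF_B=3, EF_C=16, EF_E=12, EF_F=17) = 17; EF_G = 17+12 = 29
Expected project duration μ = 29 days. Critical path: A → D → F → G.

Variance along critical path = 1.778 + 1.778 + 0.111 + 2.778 = 6.444
σ = √6.444 = 2.539 days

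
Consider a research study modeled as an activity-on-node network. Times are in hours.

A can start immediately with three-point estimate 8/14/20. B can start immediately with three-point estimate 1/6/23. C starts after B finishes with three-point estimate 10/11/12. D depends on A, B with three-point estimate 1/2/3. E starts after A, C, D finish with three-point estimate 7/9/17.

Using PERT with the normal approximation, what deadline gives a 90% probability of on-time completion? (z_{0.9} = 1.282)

te_A = (8 + 4·14 + 20)/6 = 84/6 = 14; σ²_A = ((20−8)/6)² = 4.000
te_B = (1 + 4·6 + 23)/6 = 48/6 = 8; σ²_B = ((23−1)/6)² = 13.444
te_C = (10 + 4·11 + 12)/6 = 66/6 = 11; σ²_C = ((12−10)/6)² = 0.111
te_D = (1 + 4·2 + 3)/6 = 12/6 = 2; σ²_D = ((3−1)/6)² = 0.111
te_E = (7 + 4·9 + 17)/6 = 60/6 = 10; σ²_E = ((17−7)/6)² = 2.778

Forward pass:
ES_A = 0; EF_A = 14
ES_B = 0; EF_B = 8
ES_C = 8; EF_C = 8+11 = 19
ES_D = max(EF_A=14, EF_B=8) = 14; EF_D = 14+2 = 16
ES_E = max(EF_A=14, EF_C=19, EF_D=16) = 19; EF_E = 19+10 = 29
Expected project duration μ = 29 hours. Critical path: B → C → E.

Variance along critical path = 13.444 + 0.111 + 2.778 = 16.333; σ = 4.041 hours.
D = μ + z·σ = 29 + 1.282·4.041 = 34.2 hours

34.2 hours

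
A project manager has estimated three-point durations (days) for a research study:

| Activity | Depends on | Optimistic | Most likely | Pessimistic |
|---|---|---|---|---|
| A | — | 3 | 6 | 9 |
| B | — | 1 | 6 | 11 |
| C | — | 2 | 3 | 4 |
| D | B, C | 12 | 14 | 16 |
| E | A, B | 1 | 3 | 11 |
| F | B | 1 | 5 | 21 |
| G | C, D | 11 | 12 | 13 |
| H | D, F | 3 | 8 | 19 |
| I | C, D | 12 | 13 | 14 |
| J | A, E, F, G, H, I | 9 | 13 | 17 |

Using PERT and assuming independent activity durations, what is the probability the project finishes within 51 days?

0.987

te_A = (3 + 4·6 + 9)/6 = 36/6 = 6; σ²_A = ((9−3)/6)² = 1.000
te_B = (1 + 4·6 + 11)/6 = 36/6 = 6; σ²_B = ((11−1)/6)² = 2.778
te_C = (2 + 4·3 + 4)/6 = 18/6 = 3; σ²_C = ((4−2)/6)² = 0.111
te_D = (12 + 4·14 + 16)/6 = 84/6 = 14; σ²_D = ((16−12)/6)² = 0.444
te_E = (1 + 4·3 + 11)/6 = 24/6 = 4; σ²_E = ((11−1)/6)² = 2.778
te_F = (1 + 4·5 + 21)/6 = 42/6 = 7; σ²_F = ((21−1)/6)² = 11.111
te_G = (11 + 4·12 + 13)/6 = 72/6 = 12; σ²_G = ((13−11)/6)² = 0.111
te_H = (3 + 4·8 + 19)/6 = 54/6 = 9; σ²_H = ((19−3)/6)² = 7.111
te_I = (12 + 4·13 + 14)/6 = 78/6 = 13; σ²_I = ((14−12)/6)² = 0.111
te_J = (9 + 4·13 + 17)/6 = 78/6 = 13; σ²_J = ((17−9)/6)² = 1.778

Forward pass:
ES_A = 0; EF_A = 6
ES_B = 0; EF_B = 6
ES_C = 0; EF_C = 3
ES_D = max(EF_B=6, EF_C=3) = 6; EF_D = 6+14 = 20
ES_E = max(EF_A=6, EF_B=6) = 6; EF_E = 6+4 = 10
ES_F = 6; EF_F = 6+7 = 13
ES_G = max(EF_C=3, EF_D=20) = 20; EF_G = 20+12 = 32
ES_H = max(EF_D=20, EF_F=13) = 20; EF_H = 20+9 = 29
ES_I = max(EF_C=3, EF_D=20) = 20; EF_I = 20+13 = 33
ES_J = max(EF_A=6, EF_E=10, EF_F=13, EF_G=32, EF_H=29, EF_I=33) = 33; EF_J = 33+13 = 46
Expected project duration μ = 46 days. Critical path: B → D → I → J.

Variance along critical path = 2.778 + 0.444 + 0.111 + 1.778 = 5.111; σ = √5.111 = 2.261 days.
Z = (51 − 46) / 2.261 = 2.212
P(T ≤ 51) = Φ(2.212) ≈ 0.987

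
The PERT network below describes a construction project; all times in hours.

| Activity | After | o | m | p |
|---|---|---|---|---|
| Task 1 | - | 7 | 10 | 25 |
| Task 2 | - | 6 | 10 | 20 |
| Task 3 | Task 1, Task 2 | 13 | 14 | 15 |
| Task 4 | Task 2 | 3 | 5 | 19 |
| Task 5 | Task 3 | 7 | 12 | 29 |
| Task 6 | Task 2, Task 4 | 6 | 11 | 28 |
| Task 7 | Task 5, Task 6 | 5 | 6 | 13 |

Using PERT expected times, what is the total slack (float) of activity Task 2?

1 hours

te_Task 1 = (7 + 4·10 + 25)/6 = 72/6 = 12
te_Task 2 = (6 + 4·10 + 20)/6 = 66/6 = 11
te_Task 3 = (13 + 4·14 + 15)/6 = 84/6 = 14
te_Task 4 = (3 + 4·5 + 19)/6 = 42/6 = 7
te_Task 5 = (7 + 4·12 + 29)/6 = 84/6 = 14
te_Task 6 = (6 + 4·11 + 28)/6 = 78/6 = 13
te_Task 7 = (5 + 4·6 + 13)/6 = 42/6 = 7

Forward pass:
ES_Task 1 = 0; EF_Task 1 = 12
ES_Task 2 = 0; EF_Task 2 = 11
ES_Task 3 = max(EF_Task 1=12, EF_Task 2=11) = 12; EF_Task 3 = 12+14 = 26
ES_Task 4 = 11; EF_Task 4 = 11+7 = 18
ES_Task 5 = 26; EF_Task 5 = 26+14 = 40
ES_Task 6 = max(EF_Task 2=11, EF_Task 4=18) = 18; EF_Task 6 = 18+13 = 31
ES_Task 7 = max(EF_Task 5=40, EF_Task 6=31) = 40; EF_Task 7 = 40+7 = 47
Expected project duration μ = 47 hours. Critical path: Task 1 → Task 3 → Task 5 → Task 7.

Backward pass:
LF_Task 7 = 47; LS_Task 7 = 47−7 = 40
LF_Task 6 = LS_Task 7 = 40; LS_Task 6 = 40−13 = 27
LF_Task 5 = LS_Task 7 = 40; LS_Task 5 = 40−14 = 26
LF_Task 4 = LS_Task 6 = 27; LS_Task 4 = 27−7 = 20
LF_Task 3 = LS_Task 5 = 26; LS_Task 3 = 26−14 = 12
LF_Task 2 = min(LS_Task 3=12, LS_Task 4=20, LS_Task 6=27) = 12; LS_Task 2 = 12−11 = 1
LF_Task 1 = LS_Task 3 = 12; LS_Task 1 = 12−12 = 0
Slack_Task 2 = LS_Task 2 − ES_Task 2 = 1 − 0 = 1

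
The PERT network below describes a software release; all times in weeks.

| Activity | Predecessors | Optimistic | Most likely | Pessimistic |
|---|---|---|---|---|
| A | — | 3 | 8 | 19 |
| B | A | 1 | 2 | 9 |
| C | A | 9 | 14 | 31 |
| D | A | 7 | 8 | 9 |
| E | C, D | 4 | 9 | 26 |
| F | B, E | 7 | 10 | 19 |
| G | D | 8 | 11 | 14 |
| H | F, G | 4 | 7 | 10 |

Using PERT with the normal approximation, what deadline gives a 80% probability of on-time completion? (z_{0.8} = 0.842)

59.3 weeks

te_A = (3 + 4·8 + 19)/6 = 54/6 = 9; σ²_A = ((19−3)/6)² = 7.111
te_B = (1 + 4·2 + 9)/6 = 18/6 = 3; σ²_B = ((9−1)/6)² = 1.778
te_C = (9 + 4·14 + 31)/6 = 96/6 = 16; σ²_C = ((31−9)/6)² = 13.444
te_D = (7 + 4·8 + 9)/6 = 48/6 = 8; σ²_D = ((9−7)/6)² = 0.111
te_E = (4 + 4·9 + 26)/6 = 66/6 = 11; σ²_E = ((26−4)/6)² = 13.444
te_F = (7 + 4·10 + 19)/6 = 66/6 = 11; σ²_F = ((19−7)/6)² = 4.000
te_G = (8 + 4·11 + 14)/6 = 66/6 = 11; σ²_G = ((14−8)/6)² = 1.000
te_H = (4 + 4·7 + 10)/6 = 42/6 = 7; σ²_H = ((10−4)/6)² = 1.000

Forward pass:
ES_A = 0; EF_A = 9
ES_B = 9; EF_B = 9+3 = 12
ES_C = 9; EF_C = 9+16 = 25
ES_D = 9; EF_D = 9+8 = 17
ES_E = max(EF_C=25, EF_D=17) = 25; EF_E = 25+11 = 36
ES_F = max(EF_B=12, EF_E=36) = 36; EF_F = 36+11 = 47
ES_G = 17; EF_G = 17+11 = 28
ES_H = max(EF_F=47, EF_G=28) = 47; EF_H = 47+7 = 54
Expected project duration μ = 54 weeks. Critical path: A → C → E → F → H.

Variance along critical path = 7.111 + 13.444 + 13.444 + 4.000 + 1.000 = 39.000; σ = 6.245 weeks.
D = μ + z·σ = 54 + 0.842·6.245 = 59.3 weeks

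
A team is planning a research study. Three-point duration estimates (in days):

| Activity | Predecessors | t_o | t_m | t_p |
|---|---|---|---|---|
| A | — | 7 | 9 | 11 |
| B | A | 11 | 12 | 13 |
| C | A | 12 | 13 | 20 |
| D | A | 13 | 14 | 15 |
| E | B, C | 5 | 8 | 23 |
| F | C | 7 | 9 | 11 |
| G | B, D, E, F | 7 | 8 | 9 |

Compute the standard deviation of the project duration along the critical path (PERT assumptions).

3.37 days

te_A = (7 + 4·9 + 11)/6 = 54/6 = 9; σ²_A = ((11−7)/6)² = 0.444
te_B = (11 + 4·12 + 13)/6 = 72/6 = 12; σ²_B = ((13−11)/6)² = 0.111
te_C = (12 + 4·13 + 20)/6 = 84/6 = 14; σ²_C = ((20−12)/6)² = 1.778
te_D = (13 + 4·14 + 15)/6 = 84/6 = 14; σ²_D = ((15−13)/6)² = 0.111
te_E = (5 + 4·8 + 23)/6 = 60/6 = 10; σ²_E = ((23−5)/6)² = 9.000
te_F = (7 + 4·9 + 11)/6 = 54/6 = 9; σ²_F = ((11−7)/6)² = 0.444
te_G = (7 + 4·8 + 9)/6 = 48/6 = 8; σ²_G = ((9−7)/6)² = 0.111

Forward pass:
ES_A = 0; EF_A = 9
ES_B = 9; EF_B = 9+12 = 21
ES_C = 9; EF_C = 9+14 = 23
ES_D = 9; EF_D = 9+14 = 23
ES_E = max(EF_B=21, EF_C=23) = 23; EF_E = 23+10 = 33
ES_F = 23; EF_F = 23+9 = 32
ES_G = max(EF_B=21, EF_D=23, EF_E=33, EF_F=32) = 33; EF_G = 33+8 = 41
Expected project duration μ = 41 days. Critical path: A → C → E → G.

Variance along critical path = 0.444 + 1.778 + 9.000 + 0.111 = 11.333
σ = √11.333 = 3.367 days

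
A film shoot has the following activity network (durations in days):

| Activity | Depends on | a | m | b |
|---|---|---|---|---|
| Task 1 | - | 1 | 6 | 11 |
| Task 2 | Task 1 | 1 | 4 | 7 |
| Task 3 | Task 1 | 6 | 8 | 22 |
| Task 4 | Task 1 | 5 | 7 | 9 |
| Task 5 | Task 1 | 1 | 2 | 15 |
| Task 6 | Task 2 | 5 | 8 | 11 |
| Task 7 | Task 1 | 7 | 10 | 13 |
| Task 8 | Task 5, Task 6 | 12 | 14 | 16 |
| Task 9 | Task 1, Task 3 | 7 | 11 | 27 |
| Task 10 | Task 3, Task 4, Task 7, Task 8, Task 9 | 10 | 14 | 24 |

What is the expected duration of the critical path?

47 days

te_Task 1 = (1 + 4·6 + 11)/6 = 36/6 = 6
te_Task 2 = (1 + 4·4 + 7)/6 = 24/6 = 4
te_Task 3 = (6 + 4·8 + 22)/6 = 60/6 = 10
te_Task 4 = (5 + 4·7 + 9)/6 = 42/6 = 7
te_Task 5 = (1 + 4·2 + 15)/6 = 24/6 = 4
te_Task 6 = (5 + 4·8 + 11)/6 = 48/6 = 8
te_Task 7 = (7 + 4·10 + 13)/6 = 60/6 = 10
te_Task 8 = (12 + 4·14 + 16)/6 = 84/6 = 14
te_Task 9 = (7 + 4·11 + 27)/6 = 78/6 = 13
te_Task 10 = (10 + 4·14 + 24)/6 = 90/6 = 15

Forward pass:
ES_Task 1 = 0; EF_Task 1 = 6
ES_Task 2 = 6; EF_Task 2 = 6+4 = 10
ES_Task 3 = 6; EF_Task 3 = 6+10 = 16
ES_Task 4 = 6; EF_Task 4 = 6+7 = 13
ES_Task 5 = 6; EF_Task 5 = 6+4 = 10
ES_Task 6 = 10; EF_Task 6 = 10+8 = 18
ES_Task 7 = 6; EF_Task 7 = 6+10 = 16
ES_Task 8 = max(EF_Task 5=10, EF_Task 6=18) = 18; EF_Task 8 = 18+14 = 32
ES_Task 9 = max(EF_Task 1=6, EF_Task 3=16) = 16; EF_Task 9 = 16+13 = 29
ES_Task 10 = max(EF_Task 3=16, EF_Task 4=13, EF_Task 7=16, EF_Task 8=32, EF_Task 9=29) = 32; EF_Task 10 = 32+15 = 47
Expected project duration μ = 47 days. Critical path: Task 1 → Task 2 → Task 6 → Task 8 → Task 10.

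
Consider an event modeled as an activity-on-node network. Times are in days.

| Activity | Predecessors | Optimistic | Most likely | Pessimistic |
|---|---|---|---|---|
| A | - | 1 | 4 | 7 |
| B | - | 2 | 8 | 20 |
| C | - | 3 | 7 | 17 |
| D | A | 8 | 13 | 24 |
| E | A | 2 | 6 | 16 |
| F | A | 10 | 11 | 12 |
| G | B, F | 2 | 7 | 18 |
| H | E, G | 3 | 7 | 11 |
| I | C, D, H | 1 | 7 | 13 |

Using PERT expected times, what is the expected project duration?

te_A = (1 + 4·4 + 7)/6 = 24/6 = 4
te_B = (2 + 4·8 + 20)/6 = 54/6 = 9
te_C = (3 + 4·7 + 17)/6 = 48/6 = 8
te_D = (8 + 4·13 + 24)/6 = 84/6 = 14
te_E = (2 + 4·6 + 16)/6 = 42/6 = 7
te_F = (10 + 4·11 + 12)/6 = 66/6 = 11
te_G = (2 + 4·7 + 18)/6 = 48/6 = 8
te_H = (3 + 4·7 + 11)/6 = 42/6 = 7
te_I = (1 + 4·7 + 13)/6 = 42/6 = 7

Forward pass:
ES_A = 0; EF_A = 4
ES_B = 0; EF_B = 9
ES_C = 0; EF_C = 8
ES_D = 4; EF_D = 4+14 = 18
ES_E = 4; EF_E = 4+7 = 11
ES_F = 4; EF_F = 4+11 = 15
ES_G = max(EF_B=9, EF_F=15) = 15; EF_G = 15+8 = 23
ES_H = max(EF_E=11, EF_G=23) = 23; EF_H = 23+7 = 30
ES_I = max(EF_C=8, EF_D=18, EF_H=30) = 30; EF_I = 30+7 = 37
Expected project duration μ = 37 days. Critical path: A → F → G → H → I.

37 days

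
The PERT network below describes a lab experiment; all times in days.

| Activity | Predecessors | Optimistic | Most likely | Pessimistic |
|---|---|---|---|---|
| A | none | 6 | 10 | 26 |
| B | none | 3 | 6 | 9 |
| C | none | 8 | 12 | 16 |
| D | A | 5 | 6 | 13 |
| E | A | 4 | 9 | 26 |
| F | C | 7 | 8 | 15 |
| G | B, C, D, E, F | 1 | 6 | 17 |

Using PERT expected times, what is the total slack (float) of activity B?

te_A = (6 + 4·10 + 26)/6 = 72/6 = 12
te_B = (3 + 4·6 + 9)/6 = 36/6 = 6
te_C = (8 + 4·12 + 16)/6 = 72/6 = 12
te_D = (5 + 4·6 + 13)/6 = 42/6 = 7
te_E = (4 + 4·9 + 26)/6 = 66/6 = 11
te_F = (7 + 4·8 + 15)/6 = 54/6 = 9
te_G = (1 + 4·6 + 17)/6 = 42/6 = 7

Forward pass:
ES_A = 0; EF_A = 12
ES_B = 0; EF_B = 6
ES_C = 0; EF_C = 12
ES_D = 12; EF_D = 12+7 = 19
ES_E = 12; EF_E = 12+11 = 23
ES_F = 12; EF_F = 12+9 = 21
ES_G = max(EF_B=6, EF_C=12, EF_D=19, EF_E=23, EF_F=21) = 23; EF_G = 23+7 = 30
Expected project duration μ = 30 days. Critical path: A → E → G.

Backward pass:
LF_G = 30; LS_G = 30−7 = 23
LF_F = LS_G = 23; LS_F = 23−9 = 14
LF_E = LS_G = 23; LS_E = 23−11 = 12
LF_D = LS_G = 23; LS_D = 23−7 = 16
LF_C = min(LS_F=14, LS_G=23) = 14; LS_C = 14−12 = 2
LF_B = LS_G = 23; LS_B = 23−6 = 17
LF_A = min(LS_D=16, LS_E=12) = 12; LS_A = 12−12 = 0
Slack_B = LS_B − ES_B = 17 − 0 = 17

17 days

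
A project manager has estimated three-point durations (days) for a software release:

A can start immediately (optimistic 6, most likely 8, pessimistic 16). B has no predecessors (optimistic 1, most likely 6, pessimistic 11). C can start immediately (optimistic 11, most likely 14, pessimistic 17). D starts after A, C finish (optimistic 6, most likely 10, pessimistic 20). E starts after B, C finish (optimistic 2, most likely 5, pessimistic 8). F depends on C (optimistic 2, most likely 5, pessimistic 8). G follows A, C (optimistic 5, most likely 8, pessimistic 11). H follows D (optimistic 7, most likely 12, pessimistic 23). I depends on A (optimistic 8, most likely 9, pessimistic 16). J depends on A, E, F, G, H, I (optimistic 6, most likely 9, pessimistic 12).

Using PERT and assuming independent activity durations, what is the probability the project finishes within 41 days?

te_A = (6 + 4·8 + 16)/6 = 54/6 = 9; σ²_A = ((16−6)/6)² = 2.778
te_B = (1 + 4·6 + 11)/6 = 36/6 = 6; σ²_B = ((11−1)/6)² = 2.778
te_C = (11 + 4·14 + 17)/6 = 84/6 = 14; σ²_C = ((17−11)/6)² = 1.000
te_D = (6 + 4·10 + 20)/6 = 66/6 = 11; σ²_D = ((20−6)/6)² = 5.444
te_E = (2 + 4·5 + 8)/6 = 30/6 = 5; σ²_E = ((8−2)/6)² = 1.000
te_F = (2 + 4·5 + 8)/6 = 30/6 = 5; σ²_F = ((8−2)/6)² = 1.000
te_G = (5 + 4·8 + 11)/6 = 48/6 = 8; σ²_G = ((11−5)/6)² = 1.000
te_H = (7 + 4·12 + 23)/6 = 78/6 = 13; σ²_H = ((23−7)/6)² = 7.111
te_I = (8 + 4·9 + 16)/6 = 60/6 = 10; σ²_I = ((16−8)/6)² = 1.778
te_J = (6 + 4·9 + 12)/6 = 54/6 = 9; σ²_J = ((12−6)/6)² = 1.000

Forward pass:
ES_A = 0; EF_A = 9
ES_B = 0; EF_B = 6
ES_C = 0; EF_C = 14
ES_D = max(EF_A=9, EF_C=14) = 14; EF_D = 14+11 = 25
ES_E = max(EF_B=6, EF_C=14) = 14; EF_E = 14+5 = 19
ES_F = 14; EF_F = 14+5 = 19
ES_G = max(EF_A=9, EF_C=14) = 14; EF_G = 14+8 = 22
ES_H = 25; EF_H = 25+13 = 38
ES_I = 9; EF_I = 9+10 = 19
ES_J = max(EF_A=9, EF_E=19, EF_F=19, EF_G=22, EF_H=38, EF_I=19) = 38; EF_J = 38+9 = 47
Expected project duration μ = 47 days. Critical path: C → D → H → J.

Variance along critical path = 1.000 + 5.444 + 7.111 + 1.000 = 14.556; σ = √14.556 = 3.815 days.
Z = (41 − 47) / 3.815 = -1.573
P(T ≤ 41) = Φ(-1.573) ≈ 0.058

0.058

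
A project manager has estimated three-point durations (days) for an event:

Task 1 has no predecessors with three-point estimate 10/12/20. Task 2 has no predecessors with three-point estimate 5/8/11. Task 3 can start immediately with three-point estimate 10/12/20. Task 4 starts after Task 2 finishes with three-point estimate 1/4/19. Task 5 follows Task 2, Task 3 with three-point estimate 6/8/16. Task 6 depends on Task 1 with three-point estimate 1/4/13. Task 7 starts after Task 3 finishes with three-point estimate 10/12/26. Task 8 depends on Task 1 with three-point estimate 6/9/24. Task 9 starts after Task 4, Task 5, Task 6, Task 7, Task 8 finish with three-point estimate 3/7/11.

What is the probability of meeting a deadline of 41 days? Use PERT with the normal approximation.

te_Task 1 = (10 + 4·12 + 20)/6 = 78/6 = 13; σ²_Task 1 = ((20−10)/6)² = 2.778
te_Task 2 = (5 + 4·8 + 11)/6 = 48/6 = 8; σ²_Task 2 = ((11−5)/6)² = 1.000
te_Task 3 = (10 + 4·12 + 20)/6 = 78/6 = 13; σ²_Task 3 = ((20−10)/6)² = 2.778
te_Task 4 = (1 + 4·4 + 19)/6 = 36/6 = 6; σ²_Task 4 = ((19−1)/6)² = 9.000
te_Task 5 = (6 + 4·8 + 16)/6 = 54/6 = 9; σ²_Task 5 = ((16−6)/6)² = 2.778
te_Task 6 = (1 + 4·4 + 13)/6 = 30/6 = 5; σ²_Task 6 = ((13−1)/6)² = 4.000
te_Task 7 = (10 + 4·12 + 26)/6 = 84/6 = 14; σ²_Task 7 = ((26−10)/6)² = 7.111
te_Task 8 = (6 + 4·9 + 24)/6 = 66/6 = 11; σ²_Task 8 = ((24−6)/6)² = 9.000
te_Task 9 = (3 + 4·7 + 11)/6 = 42/6 = 7; σ²_Task 9 = ((11−3)/6)² = 1.778

Forward pass:
ES_Task 1 = 0; EF_Task 1 = 13
ES_Task 2 = 0; EF_Task 2 = 8
ES_Task 3 = 0; EF_Task 3 = 13
ES_Task 4 = 8; EF_Task 4 = 8+6 = 14
ES_Task 5 = max(EF_Task 2=8, EF_Task 3=13) = 13; EF_Task 5 = 13+9 = 22
ES_Task 6 = 13; EF_Task 6 = 13+5 = 18
ES_Task 7 = 13; EF_Task 7 = 13+14 = 27
ES_Task 8 = 13; EF_Task 8 = 13+11 = 24
ES_Task 9 = max(EF_Task 4=14, EF_Task 5=22, EF_Task 6=18, EF_Task 7=27, EF_Task 8=24) = 27; EF_Task 9 = 27+7 = 34
Expected project duration μ = 34 days. Critical path: Task 3 → Task 7 → Task 9.

Variance along critical path = 2.778 + 7.111 + 1.778 = 11.667; σ = √11.667 = 3.416 days.
Z = (41 − 34) / 3.416 = 2.049
P(T ≤ 41) = Φ(2.049) ≈ 0.980

0.980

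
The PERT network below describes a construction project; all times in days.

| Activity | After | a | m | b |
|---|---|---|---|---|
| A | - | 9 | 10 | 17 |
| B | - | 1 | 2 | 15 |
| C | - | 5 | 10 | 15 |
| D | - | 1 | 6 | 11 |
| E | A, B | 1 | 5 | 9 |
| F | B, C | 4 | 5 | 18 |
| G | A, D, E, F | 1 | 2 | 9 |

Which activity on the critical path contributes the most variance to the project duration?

F

te_A = (9 + 4·10 + 17)/6 = 66/6 = 11; σ²_A = ((17−9)/6)² = 1.778
te_B = (1 + 4·2 + 15)/6 = 24/6 = 4; σ²_B = ((15−1)/6)² = 5.444
te_C = (5 + 4·10 + 15)/6 = 60/6 = 10; σ²_C = ((15−5)/6)² = 2.778
te_D = (1 + 4·6 + 11)/6 = 36/6 = 6; σ²_D = ((11−1)/6)² = 2.778
te_E = (1 + 4·5 + 9)/6 = 30/6 = 5; σ²_E = ((9−1)/6)² = 1.778
te_F = (4 + 4·5 + 18)/6 = 42/6 = 7; σ²_F = ((18−4)/6)² = 5.444
te_G = (1 + 4·2 + 9)/6 = 18/6 = 3; σ²_G = ((9−1)/6)² = 1.778

Forward pass:
ES_A = 0; EF_A = 11
ES_B = 0; EF_B = 4
ES_C = 0; EF_C = 10
ES_D = 0; EF_D = 6
ES_E = max(EF_A=11, EF_B=4) = 11; EF_E = 11+5 = 16
ES_F = max(EF_B=4, EF_C=10) = 10; EF_F = 10+7 = 17
ES_G = max(EF_A=11, EF_D=6, EF_E=16, EF_F=17) = 17; EF_G = 17+3 = 20
Expected project duration μ = 20 days. Critical path: C → F → G.

Variances on critical path: σ²_C=2.778, σ²_F=5.444, σ²_G=1.778.
Largest is σ²_F = 5.444.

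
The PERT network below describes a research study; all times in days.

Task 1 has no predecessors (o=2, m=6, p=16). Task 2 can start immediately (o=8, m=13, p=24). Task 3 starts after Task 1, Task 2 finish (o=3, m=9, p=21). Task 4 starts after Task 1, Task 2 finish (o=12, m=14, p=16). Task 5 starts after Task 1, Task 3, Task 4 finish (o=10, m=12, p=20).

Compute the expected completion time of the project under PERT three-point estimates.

41 days

te_Task 1 = (2 + 4·6 + 16)/6 = 42/6 = 7
te_Task 2 = (8 + 4·13 + 24)/6 = 84/6 = 14
te_Task 3 = (3 + 4·9 + 21)/6 = 60/6 = 10
te_Task 4 = (12 + 4·14 + 16)/6 = 84/6 = 14
te_Task 5 = (10 + 4·12 + 20)/6 = 78/6 = 13

Forward pass:
ES_Task 1 = 0; EF_Task 1 = 7
ES_Task 2 = 0; EF_Task 2 = 14
ES_Task 3 = max(EF_Task 1=7, EF_Task 2=14) = 14; EF_Task 3 = 14+10 = 24
ES_Task 4 = max(EF_Task 1=7, EF_Task 2=14) = 14; EF_Task 4 = 14+14 = 28
ES_Task 5 = max(EF_Task 1=7, EF_Task 3=24, EF_Task 4=28) = 28; EF_Task 5 = 28+13 = 41
Expected project duration μ = 41 days. Critical path: Task 2 → Task 4 → Task 5.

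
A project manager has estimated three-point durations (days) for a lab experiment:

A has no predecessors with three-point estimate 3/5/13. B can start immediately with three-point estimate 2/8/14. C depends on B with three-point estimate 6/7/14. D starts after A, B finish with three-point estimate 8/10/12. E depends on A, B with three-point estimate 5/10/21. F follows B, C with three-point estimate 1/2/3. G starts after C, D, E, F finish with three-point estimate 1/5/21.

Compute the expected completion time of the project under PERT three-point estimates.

26 days

te_A = (3 + 4·5 + 13)/6 = 36/6 = 6
te_B = (2 + 4·8 + 14)/6 = 48/6 = 8
te_C = (6 + 4·7 + 14)/6 = 48/6 = 8
te_D = (8 + 4·10 + 12)/6 = 60/6 = 10
te_E = (5 + 4·10 + 21)/6 = 66/6 = 11
te_F = (1 + 4·2 + 3)/6 = 12/6 = 2
te_G = (1 + 4·5 + 21)/6 = 42/6 = 7

Forward pass:
ES_A = 0; EF_A = 6
ES_B = 0; EF_B = 8
ES_C = 8; EF_C = 8+8 = 16
ES_D = max(EF_A=6, EF_B=8) = 8; EF_D = 8+10 = 18
ES_E = max(EF_A=6, EF_B=8) = 8; EF_E = 8+11 = 19
ES_F = max(EF_B=8, EF_C=16) = 16; EF_F = 16+2 = 18
ES_G = max(EF_C=16, EF_D=18, EF_E=19, EF_F=18) = 19; EF_G = 19+7 = 26
Expected project duration μ = 26 days. Critical path: B → E → G.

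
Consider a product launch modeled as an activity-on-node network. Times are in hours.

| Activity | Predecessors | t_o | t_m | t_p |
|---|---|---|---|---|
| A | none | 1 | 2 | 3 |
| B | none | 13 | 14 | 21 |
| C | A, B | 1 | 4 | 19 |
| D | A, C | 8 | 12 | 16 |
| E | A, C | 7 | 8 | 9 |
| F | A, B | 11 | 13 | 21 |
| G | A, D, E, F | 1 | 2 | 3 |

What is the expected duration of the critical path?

te_A = (1 + 4·2 + 3)/6 = 12/6 = 2
te_B = (13 + 4·14 + 21)/6 = 90/6 = 15
te_C = (1 + 4·4 + 19)/6 = 36/6 = 6
te_D = (8 + 4·12 + 16)/6 = 72/6 = 12
te_E = (7 + 4·8 + 9)/6 = 48/6 = 8
te_F = (11 + 4·13 + 21)/6 = 84/6 = 14
te_G = (1 + 4·2 + 3)/6 = 12/6 = 2

Forward pass:
ES_A = 0; EF_A = 2
ES_B = 0; EF_B = 15
ES_C = max(EF_A=2, EF_B=15) = 15; EF_C = 15+6 = 21
ES_D = max(EF_A=2, EF_C=21) = 21; EF_D = 21+12 = 33
ES_E = max(EF_A=2, EF_C=21) = 21; EF_E = 21+8 = 29
ES_F = max(EF_A=2, EF_B=15) = 15; EF_F = 15+14 = 29
ES_G = max(EF_A=2, EF_D=33, EF_E=29, EF_F=29) = 33; EF_G = 33+2 = 35
Expected project duration μ = 35 hours. Critical path: B → C → D → G.

35 hours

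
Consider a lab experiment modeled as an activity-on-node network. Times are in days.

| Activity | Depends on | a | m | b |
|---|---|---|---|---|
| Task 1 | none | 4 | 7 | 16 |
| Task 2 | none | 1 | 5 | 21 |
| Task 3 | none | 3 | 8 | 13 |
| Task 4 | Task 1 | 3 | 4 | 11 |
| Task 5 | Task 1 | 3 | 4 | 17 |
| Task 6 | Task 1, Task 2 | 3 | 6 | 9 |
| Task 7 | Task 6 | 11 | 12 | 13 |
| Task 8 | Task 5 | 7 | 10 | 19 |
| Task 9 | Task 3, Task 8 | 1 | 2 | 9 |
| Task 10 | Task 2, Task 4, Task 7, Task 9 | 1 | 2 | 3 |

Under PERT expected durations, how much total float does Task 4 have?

te_Task 1 = (4 + 4·7 + 16)/6 = 48/6 = 8
te_Task 2 = (1 + 4·5 + 21)/6 = 42/6 = 7
te_Task 3 = (3 + 4·8 + 13)/6 = 48/6 = 8
te_Task 4 = (3 + 4·4 + 11)/6 = 30/6 = 5
te_Task 5 = (3 + 4·4 + 17)/6 = 36/6 = 6
te_Task 6 = (3 + 4·6 + 9)/6 = 36/6 = 6
te_Task 7 = (11 + 4·12 + 13)/6 = 72/6 = 12
te_Task 8 = (7 + 4·10 + 19)/6 = 66/6 = 11
te_Task 9 = (1 + 4·2 + 9)/6 = 18/6 = 3
te_Task 10 = (1 + 4·2 + 3)/6 = 12/6 = 2

Forward pass:
ES_Task 1 = 0; EF_Task 1 = 8
ES_Task 2 = 0; EF_Task 2 = 7
ES_Task 3 = 0; EF_Task 3 = 8
ES_Task 4 = 8; EF_Task 4 = 8+5 = 13
ES_Task 5 = 8; EF_Task 5 = 8+6 = 14
ES_Task 6 = max(EF_Task 1=8, EF_Task 2=7) = 8; EF_Task 6 = 8+6 = 14
ES_Task 7 = 14; EF_Task 7 = 14+12 = 26
ES_Task 8 = 14; EF_Task 8 = 14+11 = 25
ES_Task 9 = max(EF_Task 3=8, EF_Task 8=25) = 25; EF_Task 9 = 25+3 = 28
ES_Task 10 = max(EF_Task 2=7, EF_Task 4=13, EF_Task 7=26, EF_Task 9=28) = 28; EF_Task 10 = 28+2 = 30
Expected project duration μ = 30 days. Critical path: Task 1 → Task 5 → Task 8 → Task 9 → Task 10.

Backward pass:
LF_Task 10 = 30; LS_Task 10 = 30−2 = 28
LF_Task 9 = LS_Task 10 = 28; LS_Task 9 = 28−3 = 25
LF_Task 8 = LS_Task 9 = 25; LS_Task 8 = 25−11 = 14
LF_Task 7 = LS_Task 10 = 28; LS_Task 7 = 28−12 = 16
LF_Task 6 = LS_Task 7 = 16; LS_Task 6 = 16−6 = 10
LF_Task 5 = LS_Task 8 = 14; LS_Task 5 = 14−6 = 8
LF_Task 4 = LS_Task 10 = 28; LS_Task 4 = 28−5 = 23
LF_Task 3 = LS_Task 9 = 25; LS_Task 3 = 25−8 = 17
LF_Task 2 = min(LS_Task 6=10, LS_Task 10=28) = 10; LS_Task 2 = 10−7 = 3
LF_Task 1 = min(LS_Task 4=23, LS_Task 5=8, LS_Task 6=10) = 8; LS_Task 1 = 8−8 = 0
Slack_Task 4 = LS_Task 4 − ES_Task 4 = 23 − 8 = 15

15 days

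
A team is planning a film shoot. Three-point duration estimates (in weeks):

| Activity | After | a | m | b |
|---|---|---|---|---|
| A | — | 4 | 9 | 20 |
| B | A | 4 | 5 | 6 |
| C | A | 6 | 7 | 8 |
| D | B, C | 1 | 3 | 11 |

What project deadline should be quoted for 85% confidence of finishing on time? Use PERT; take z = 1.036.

te_A = (4 + 4·9 + 20)/6 = 60/6 = 10; σ²_A = ((20−4)/6)² = 7.111
te_B = (4 + 4·5 + 6)/6 = 30/6 = 5; σ²_B = ((6−4)/6)² = 0.111
te_C = (6 + 4·7 + 8)/6 = 42/6 = 7; σ²_C = ((8−6)/6)² = 0.111
te_D = (1 + 4·3 + 11)/6 = 24/6 = 4; σ²_D = ((11−1)/6)² = 2.778

Forward pass:
ES_A = 0; EF_A = 10
ES_B = 10; EF_B = 10+5 = 15
ES_C = 10; EF_C = 10+7 = 17
ES_D = max(EF_B=15, EF_C=17) = 17; EF_D = 17+4 = 21
Expected project duration μ = 21 weeks. Critical path: A → C → D.

Variance along critical path = 7.111 + 0.111 + 2.778 = 10.000; σ = 3.162 weeks.
D = μ + z·σ = 21 + 1.036·3.162 = 24.3 weeks

24.3 weeks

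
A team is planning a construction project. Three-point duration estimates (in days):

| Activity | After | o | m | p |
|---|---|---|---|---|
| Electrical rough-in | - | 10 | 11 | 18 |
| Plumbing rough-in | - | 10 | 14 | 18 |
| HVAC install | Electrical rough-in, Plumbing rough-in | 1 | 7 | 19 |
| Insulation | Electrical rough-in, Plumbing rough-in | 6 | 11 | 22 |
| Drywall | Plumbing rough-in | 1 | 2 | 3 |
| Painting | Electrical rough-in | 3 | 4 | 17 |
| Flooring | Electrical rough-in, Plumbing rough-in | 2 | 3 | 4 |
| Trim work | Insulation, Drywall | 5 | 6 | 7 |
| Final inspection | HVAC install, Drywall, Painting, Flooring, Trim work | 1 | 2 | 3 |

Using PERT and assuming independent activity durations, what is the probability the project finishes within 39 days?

0.951

te_Electrical rough-in = (10 + 4·11 + 18)/6 = 72/6 = 12; σ²_Electrical rough-in = ((18−10)/6)² = 1.778
te_Plumbing rough-in = (10 + 4·14 + 18)/6 = 84/6 = 14; σ²_Plumbing rough-in = ((18−10)/6)² = 1.778
te_HVAC install = (1 + 4·7 + 19)/6 = 48/6 = 8; σ²_HVAC install = ((19−1)/6)² = 9.000
te_Insulation = (6 + 4·11 + 22)/6 = 72/6 = 12; σ²_Insulation = ((22−6)/6)² = 7.111
te_Drywall = (1 + 4·2 + 3)/6 = 12/6 = 2; σ²_Drywall = ((3−1)/6)² = 0.111
te_Painting = (3 + 4·4 + 17)/6 = 36/6 = 6; σ²_Painting = ((17−3)/6)² = 5.444
te_Flooring = (2 + 4·3 + 4)/6 = 18/6 = 3; σ²_Flooring = ((4−2)/6)² = 0.111
te_Trim work = (5 + 4·6 + 7)/6 = 36/6 = 6; σ²_Trim work = ((7−5)/6)² = 0.111
te_Final inspection = (1 + 4·2 + 3)/6 = 12/6 = 2; σ²_Final inspection = ((3−1)/6)² = 0.111

Forward pass:
ES_Electrical rough-in = 0; EF_Electrical rough-in = 12
ES_Plumbing rough-in = 0; EF_Plumbing rough-in = 14
ES_HVAC install = max(EF_Electrical rough-in=12, EF_Plumbing rough-in=14) = 14; EF_HVAC install = 14+8 = 22
ES_Insulation = max(EF_Electrical rough-in=12, EF_Plumbing rough-in=14) = 14; EF_Insulation = 14+12 = 26
ES_Drywall = 14; EF_Drywall = 14+2 = 16
ES_Painting = 12; EF_Painting = 12+6 = 18
ES_Flooring = max(EF_Electrical rough-in=12, EF_Plumbing rough-in=14) = 14; EF_Flooring = 14+3 = 17
ES_Trim work = max(EF_Insulation=26, EF_Drywall=16) = 26; EF_Trim work = 26+6 = 32
ES_Final inspection = max(EF_HVAC install=22, EF_Drywall=16, EF_Painting=18, EF_Flooring=17, EF_Trim work=32) = 32; EF_Final inspection = 32+2 = 34
Expected project duration μ = 34 days. Critical path: Plumbing rough-in → Insulation → Trim work → Final inspection.

Variance along critical path = 1.778 + 7.111 + 0.111 + 0.111 = 9.111; σ = √9.111 = 3.018 days.
Z = (39 − 34) / 3.018 = 1.656
P(T ≤ 39) = Φ(1.656) ≈ 0.951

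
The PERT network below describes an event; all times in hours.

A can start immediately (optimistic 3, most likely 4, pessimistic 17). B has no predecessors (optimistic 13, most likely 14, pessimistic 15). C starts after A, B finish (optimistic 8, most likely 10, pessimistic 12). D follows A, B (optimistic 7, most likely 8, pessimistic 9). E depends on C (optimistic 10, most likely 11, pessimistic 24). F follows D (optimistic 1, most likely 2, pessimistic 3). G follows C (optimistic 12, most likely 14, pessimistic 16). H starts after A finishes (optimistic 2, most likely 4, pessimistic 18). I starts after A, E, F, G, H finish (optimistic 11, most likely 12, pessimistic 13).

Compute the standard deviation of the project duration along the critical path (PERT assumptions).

1.05 hours

te_A = (3 + 4·4 + 17)/6 = 36/6 = 6; σ²_A = ((17−3)/6)² = 5.444
te_B = (13 + 4·14 + 15)/6 = 84/6 = 14; σ²_B = ((15−13)/6)² = 0.111
te_C = (8 + 4·10 + 12)/6 = 60/6 = 10; σ²_C = ((12−8)/6)² = 0.444
te_D = (7 + 4·8 + 9)/6 = 48/6 = 8; σ²_D = ((9−7)/6)² = 0.111
te_E = (10 + 4·11 + 24)/6 = 78/6 = 13; σ²_E = ((24−10)/6)² = 5.444
te_F = (1 + 4·2 + 3)/6 = 12/6 = 2; σ²_F = ((3−1)/6)² = 0.111
te_G = (12 + 4·14 + 16)/6 = 84/6 = 14; σ²_G = ((16−12)/6)² = 0.444
te_H = (2 + 4·4 + 18)/6 = 36/6 = 6; σ²_H = ((18−2)/6)² = 7.111
te_I = (11 + 4·12 + 13)/6 = 72/6 = 12; σ²_I = ((13−11)/6)² = 0.111

Forward pass:
ES_A = 0; EF_A = 6
ES_B = 0; EF_B = 14
ES_C = max(EF_A=6, EF_B=14) = 14; EF_C = 14+10 = 24
ES_D = max(EF_A=6, EF_B=14) = 14; EF_D = 14+8 = 22
ES_E = 24; EF_E = 24+13 = 37
ES_F = 22; EF_F = 22+2 = 24
ES_G = 24; EF_G = 24+14 = 38
ES_H = 6; EF_H = 6+6 = 12
ES_I = max(EF_A=6, EF_E=37, EF_F=24, EF_G=38, EF_H=12) = 38; EF_I = 38+12 = 50
Expected project duration μ = 50 hours. Critical path: B → C → G → I.

Variance along critical path = 0.111 + 0.444 + 0.444 + 0.111 = 1.111
σ = √1.111 = 1.054 hours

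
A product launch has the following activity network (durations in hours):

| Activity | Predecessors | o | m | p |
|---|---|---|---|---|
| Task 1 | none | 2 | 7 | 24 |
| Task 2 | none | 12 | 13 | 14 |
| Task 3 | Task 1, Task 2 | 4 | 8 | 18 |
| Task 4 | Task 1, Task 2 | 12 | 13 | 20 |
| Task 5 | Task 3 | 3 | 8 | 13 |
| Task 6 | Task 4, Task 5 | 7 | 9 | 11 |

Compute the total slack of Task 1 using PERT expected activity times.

4 hours

te_Task 1 = (2 + 4·7 + 24)/6 = 54/6 = 9
te_Task 2 = (12 + 4·13 + 14)/6 = 78/6 = 13
te_Task 3 = (4 + 4·8 + 18)/6 = 54/6 = 9
te_Task 4 = (12 + 4·13 + 20)/6 = 84/6 = 14
te_Task 5 = (3 + 4·8 + 13)/6 = 48/6 = 8
te_Task 6 = (7 + 4·9 + 11)/6 = 54/6 = 9

Forward pass:
ES_Task 1 = 0; EF_Task 1 = 9
ES_Task 2 = 0; EF_Task 2 = 13
ES_Task 3 = max(EF_Task 1=9, EF_Task 2=13) = 13; EF_Task 3 = 13+9 = 22
ES_Task 4 = max(EF_Task 1=9, EF_Task 2=13) = 13; EF_Task 4 = 13+14 = 27
ES_Task 5 = 22; EF_Task 5 = 22+8 = 30
ES_Task 6 = max(EF_Task 4=27, EF_Task 5=30) = 30; EF_Task 6 = 30+9 = 39
Expected project duration μ = 39 hours. Critical path: Task 2 → Task 3 → Task 5 → Task 6.

Backward pass:
LF_Task 6 = 39; LS_Task 6 = 39−9 = 30
LF_Task 5 = LS_Task 6 = 30; LS_Task 5 = 30−8 = 22
LF_Task 4 = LS_Task 6 = 30; LS_Task 4 = 30−14 = 16
LF_Task 3 = LS_Task 5 = 22; LS_Task 3 = 22−9 = 13
LF_Task 2 = min(LS_Task 3=13, LS_Task 4=16) = 13; LS_Task 2 = 13−13 = 0
LF_Task 1 = min(LS_Task 3=13, LS_Task 4=16) = 13; LS_Task 1 = 13−9 = 4
Slack_Task 1 = LS_Task 1 − ES_Task 1 = 4 − 0 = 4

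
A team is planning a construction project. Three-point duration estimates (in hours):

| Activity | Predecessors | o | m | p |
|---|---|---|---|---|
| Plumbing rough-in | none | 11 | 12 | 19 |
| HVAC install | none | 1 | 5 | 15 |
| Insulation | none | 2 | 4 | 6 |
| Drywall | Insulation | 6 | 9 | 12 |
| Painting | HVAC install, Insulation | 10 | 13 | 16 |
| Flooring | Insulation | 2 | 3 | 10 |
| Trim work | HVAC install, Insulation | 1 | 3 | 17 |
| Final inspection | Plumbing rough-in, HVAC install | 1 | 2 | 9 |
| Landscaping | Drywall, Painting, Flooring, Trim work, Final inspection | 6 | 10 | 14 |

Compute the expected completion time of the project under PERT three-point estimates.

te_Plumbing rough-in = (11 + 4·12 + 19)/6 = 78/6 = 13
te_HVAC install = (1 + 4·5 + 15)/6 = 36/6 = 6
te_Insulation = (2 + 4·4 + 6)/6 = 24/6 = 4
te_Drywall = (6 + 4·9 + 12)/6 = 54/6 = 9
te_Painting = (10 + 4·13 + 16)/6 = 78/6 = 13
te_Flooring = (2 + 4·3 + 10)/6 = 24/6 = 4
te_Trim work = (1 + 4·3 + 17)/6 = 30/6 = 5
te_Final inspection = (1 + 4·2 + 9)/6 = 18/6 = 3
te_Landscaping = (6 + 4·10 + 14)/6 = 60/6 = 10

Forward pass:
ES_Plumbing rough-in = 0; EF_Plumbing rough-in = 13
ES_HVAC install = 0; EF_HVAC install = 6
ES_Insulation = 0; EF_Insulation = 4
ES_Drywall = 4; EF_Drywall = 4+9 = 13
ES_Painting = max(EF_HVAC install=6, EF_Insulation=4) = 6; EF_Painting = 6+13 = 19
ES_Flooring = 4; EF_Flooring = 4+4 = 8
ES_Trim work = max(EF_HVAC install=6, EF_Insulation=4) = 6; EF_Trim work = 6+5 = 11
ES_Final inspection = max(EF_Plumbing rough-in=13, EF_HVAC install=6) = 13; EF_Final inspection = 13+3 = 16
ES_Landscaping = max(EF_Drywall=13, EF_Painting=19, EF_Flooring=8, EF_Trim work=11, EF_Final inspection=16) = 19; EF_Landscaping = 19+10 = 29
Expected project duration μ = 29 hours. Critical path: HVAC install → Painting → Landscaping.

29 hours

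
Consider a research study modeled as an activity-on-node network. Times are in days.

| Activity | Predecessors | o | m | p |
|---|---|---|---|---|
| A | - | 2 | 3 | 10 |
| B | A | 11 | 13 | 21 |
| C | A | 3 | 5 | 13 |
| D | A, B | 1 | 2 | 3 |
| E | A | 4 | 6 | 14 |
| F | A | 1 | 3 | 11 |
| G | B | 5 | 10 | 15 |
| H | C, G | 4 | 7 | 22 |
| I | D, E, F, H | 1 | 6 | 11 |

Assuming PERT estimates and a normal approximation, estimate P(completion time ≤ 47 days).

0.820

te_A = (2 + 4·3 + 10)/6 = 24/6 = 4; σ²_A = ((10−2)/6)² = 1.778
te_B = (11 + 4·13 + 21)/6 = 84/6 = 14; σ²_B = ((21−11)/6)² = 2.778
te_C = (3 + 4·5 + 13)/6 = 36/6 = 6; σ²_C = ((13−3)/6)² = 2.778
te_D = (1 + 4·2 + 3)/6 = 12/6 = 2; σ²_D = ((3−1)/6)² = 0.111
te_E = (4 + 4·6 + 14)/6 = 42/6 = 7; σ²_E = ((14−4)/6)² = 2.778
te_F = (1 + 4·3 + 11)/6 = 24/6 = 4; σ²_F = ((11−1)/6)² = 2.778
te_G = (5 + 4·10 + 15)/6 = 60/6 = 10; σ²_G = ((15−5)/6)² = 2.778
te_H = (4 + 4·7 + 22)/6 = 54/6 = 9; σ²_H = ((22−4)/6)² = 9.000
te_I = (1 + 4·6 + 11)/6 = 36/6 = 6; σ²_I = ((11−1)/6)² = 2.778

Forward pass:
ES_A = 0; EF_A = 4
ES_B = 4; EF_B = 4+14 = 18
ES_C = 4; EF_C = 4+6 = 10
ES_D = max(EF_A=4, EF_B=18) = 18; EF_D = 18+2 = 20
ES_E = 4; EF_E = 4+7 = 11
ES_F = 4; EF_F = 4+4 = 8
ES_G = 18; EF_G = 18+10 = 28
ES_H = max(EF_C=10, EF_G=28) = 28; EF_H = 28+9 = 37
ES_I = max(EF_D=20, EF_E=11, EF_F=8, EF_H=37) = 37; EF_I = 37+6 = 43
Expected project duration μ = 43 days. Critical path: A → B → G → H → I.

Variance along critical path = 1.778 + 2.778 + 2.778 + 9.000 + 2.778 = 19.111; σ = √19.111 = 4.372 days.
Z = (47 − 43) / 4.372 = 0.915
P(T ≤ 47) = Φ(0.915) ≈ 0.820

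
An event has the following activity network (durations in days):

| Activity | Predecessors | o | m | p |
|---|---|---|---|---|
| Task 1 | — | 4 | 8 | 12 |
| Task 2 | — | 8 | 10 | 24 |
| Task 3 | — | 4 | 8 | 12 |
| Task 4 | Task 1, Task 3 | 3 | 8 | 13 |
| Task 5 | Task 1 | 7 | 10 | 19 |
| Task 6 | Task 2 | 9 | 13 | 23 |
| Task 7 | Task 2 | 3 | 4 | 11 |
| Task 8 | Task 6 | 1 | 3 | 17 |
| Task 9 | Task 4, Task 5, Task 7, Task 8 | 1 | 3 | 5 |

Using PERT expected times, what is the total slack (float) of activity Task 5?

12 days

te_Task 1 = (4 + 4·8 + 12)/6 = 48/6 = 8
te_Task 2 = (8 + 4·10 + 24)/6 = 72/6 = 12
te_Task 3 = (4 + 4·8 + 12)/6 = 48/6 = 8
te_Task 4 = (3 + 4·8 + 13)/6 = 48/6 = 8
te_Task 5 = (7 + 4·10 + 19)/6 = 66/6 = 11
te_Task 6 = (9 + 4·13 + 23)/6 = 84/6 = 14
te_Task 7 = (3 + 4·4 + 11)/6 = 30/6 = 5
te_Task 8 = (1 + 4·3 + 17)/6 = 30/6 = 5
te_Task 9 = (1 + 4·3 + 5)/6 = 18/6 = 3

Forward pass:
ES_Task 1 = 0; EF_Task 1 = 8
ES_Task 2 = 0; EF_Task 2 = 12
ES_Task 3 = 0; EF_Task 3 = 8
ES_Task 4 = max(EF_Task 1=8, EF_Task 3=8) = 8; EF_Task 4 = 8+8 = 16
ES_Task 5 = 8; EF_Task 5 = 8+11 = 19
ES_Task 6 = 12; EF_Task 6 = 12+14 = 26
ES_Task 7 = 12; EF_Task 7 = 12+5 = 17
ES_Task 8 = 26; EF_Task 8 = 26+5 = 31
ES_Task 9 = max(EF_Task 4=16, EF_Task 5=19, EF_Task 7=17, EF_Task 8=31) = 31; EF_Task 9 = 31+3 = 34
Expected project duration μ = 34 days. Critical path: Task 2 → Task 6 → Task 8 → Task 9.

Backward pass:
LF_Task 9 = 34; LS_Task 9 = 34−3 = 31
LF_Task 8 = LS_Task 9 = 31; LS_Task 8 = 31−5 = 26
LF_Task 7 = LS_Task 9 = 31; LS_Task 7 = 31−5 = 26
LF_Task 6 = LS_Task 8 = 26; LS_Task 6 = 26−14 = 12
LF_Task 5 = LS_Task 9 = 31; LS_Task 5 = 31−11 = 20
LF_Task 4 = LS_Task 9 = 31; LS_Task 4 = 31−8 = 23
LF_Task 3 = LS_Task 4 = 23; LS_Task 3 = 23−8 = 15
LF_Task 2 = min(LS_Task 6=12, LS_Task 7=26) = 12; LS_Task 2 = 12−12 = 0
LF_Task 1 = min(LS_Task 4=23, LS_Task 5=20) = 20; LS_Task 1 = 20−8 = 12
Slack_Task 5 = LS_Task 5 − ES_Task 5 = 20 − 8 = 12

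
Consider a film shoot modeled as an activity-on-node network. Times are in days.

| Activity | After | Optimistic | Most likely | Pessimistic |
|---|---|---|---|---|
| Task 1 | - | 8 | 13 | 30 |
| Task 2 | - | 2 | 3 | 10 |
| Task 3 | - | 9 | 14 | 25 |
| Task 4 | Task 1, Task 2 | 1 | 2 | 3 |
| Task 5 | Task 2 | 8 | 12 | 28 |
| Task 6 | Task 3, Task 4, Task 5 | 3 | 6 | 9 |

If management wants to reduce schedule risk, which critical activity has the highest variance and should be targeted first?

te_Task 1 = (8 + 4·13 + 30)/6 = 90/6 = 15; σ²_Task 1 = ((30−8)/6)² = 13.444
te_Task 2 = (2 + 4·3 + 10)/6 = 24/6 = 4; σ²_Task 2 = ((10−2)/6)² = 1.778
te_Task 3 = (9 + 4·14 + 25)/6 = 90/6 = 15; σ²_Task 3 = ((25−9)/6)² = 7.111
te_Task 4 = (1 + 4·2 + 3)/6 = 12/6 = 2; σ²_Task 4 = ((3−1)/6)² = 0.111
te_Task 5 = (8 + 4·12 + 28)/6 = 84/6 = 14; σ²_Task 5 = ((28−8)/6)² = 11.111
te_Task 6 = (3 + 4·6 + 9)/6 = 36/6 = 6; σ²_Task 6 = ((9−3)/6)² = 1.000

Forward pass:
ES_Task 1 = 0; EF_Task 1 = 15
ES_Task 2 = 0; EF_Task 2 = 4
ES_Task 3 = 0; EF_Task 3 = 15
ES_Task 4 = max(EF_Task 1=15, EF_Task 2=4) = 15; EF_Task 4 = 15+2 = 17
ES_Task 5 = 4; EF_Task 5 = 4+14 = 18
ES_Task 6 = max(EF_Task 3=15, EF_Task 4=17, EF_Task 5=18) = 18; EF_Task 6 = 18+6 = 24
Expected project duration μ = 24 days. Critical path: Task 2 → Task 5 → Task 6.

Variances on critical path: σ²_Task 2=1.778, σ²_Task 5=11.111, σ²_Task 6=1.000.
Largest is σ²_Task 5 = 11.111.

Task 5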